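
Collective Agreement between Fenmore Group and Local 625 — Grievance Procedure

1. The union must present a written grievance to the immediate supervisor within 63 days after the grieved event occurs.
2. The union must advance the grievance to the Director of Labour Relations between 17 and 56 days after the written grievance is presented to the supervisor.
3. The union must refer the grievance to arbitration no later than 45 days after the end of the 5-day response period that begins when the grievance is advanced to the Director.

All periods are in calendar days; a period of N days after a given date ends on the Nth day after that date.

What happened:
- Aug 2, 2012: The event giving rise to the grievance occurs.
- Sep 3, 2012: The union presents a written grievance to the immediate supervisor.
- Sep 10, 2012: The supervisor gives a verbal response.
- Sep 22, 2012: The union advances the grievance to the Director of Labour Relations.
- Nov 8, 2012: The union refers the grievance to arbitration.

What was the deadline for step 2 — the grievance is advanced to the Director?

Oct 29, 2012

Step 2 runs from Sep 3, 2012, when the written grievance is presented to the supervisor. The window is 17–56 days after Sep 3, 2012; it closes on Oct 29, 2012.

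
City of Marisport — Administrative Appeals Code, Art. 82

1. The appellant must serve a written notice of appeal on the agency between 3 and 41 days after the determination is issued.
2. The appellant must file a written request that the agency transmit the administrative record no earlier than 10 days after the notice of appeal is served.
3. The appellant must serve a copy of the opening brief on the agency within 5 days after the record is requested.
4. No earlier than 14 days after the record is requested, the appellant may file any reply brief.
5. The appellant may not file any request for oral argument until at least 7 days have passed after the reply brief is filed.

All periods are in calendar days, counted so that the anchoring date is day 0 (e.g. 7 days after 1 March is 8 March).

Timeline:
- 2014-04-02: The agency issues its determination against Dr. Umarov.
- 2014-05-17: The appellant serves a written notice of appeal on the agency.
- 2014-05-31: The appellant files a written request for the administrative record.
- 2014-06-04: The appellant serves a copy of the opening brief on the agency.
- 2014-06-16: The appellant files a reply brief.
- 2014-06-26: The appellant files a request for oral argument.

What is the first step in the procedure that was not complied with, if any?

Step 1

Step 1 — 3 and 41 days from 2014-04-02 (when the determination is issued) are 2014-04-05 and 2014-05-13 respectively; done 2014-05-17 — 4 days after the window closed.
No need to go further; step 1 was not satisfied.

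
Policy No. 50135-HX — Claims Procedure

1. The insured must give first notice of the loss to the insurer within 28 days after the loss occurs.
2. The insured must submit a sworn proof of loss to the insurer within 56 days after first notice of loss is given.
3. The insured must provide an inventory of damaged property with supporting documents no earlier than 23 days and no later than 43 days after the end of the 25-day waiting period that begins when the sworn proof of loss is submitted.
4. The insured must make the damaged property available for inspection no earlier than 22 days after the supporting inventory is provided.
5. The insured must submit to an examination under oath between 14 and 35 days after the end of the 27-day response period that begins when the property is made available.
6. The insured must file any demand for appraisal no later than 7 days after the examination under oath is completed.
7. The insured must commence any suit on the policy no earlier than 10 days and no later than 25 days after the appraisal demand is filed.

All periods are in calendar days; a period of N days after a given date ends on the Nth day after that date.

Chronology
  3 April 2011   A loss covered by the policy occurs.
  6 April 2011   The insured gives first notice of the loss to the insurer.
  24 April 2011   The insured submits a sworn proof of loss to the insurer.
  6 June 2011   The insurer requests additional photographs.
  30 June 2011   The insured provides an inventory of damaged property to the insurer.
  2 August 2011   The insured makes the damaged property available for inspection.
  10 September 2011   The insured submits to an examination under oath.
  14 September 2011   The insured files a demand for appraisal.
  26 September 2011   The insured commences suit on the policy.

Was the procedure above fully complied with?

Step 1 — counting 28 days from 3 April 2011 (when the loss occurs) gives a deadline of 1 May 2011; completed 6 April 2011, before the deadline.
Step 2 — counting 56 days from 6 April 2011 (when first notice of loss is given) gives a deadline of 1 June 2011; done 24 April 2011 — timely.
Step 3 — 23 and 43 days from 19 May 2011 (end of the 25-day waiting period, which began when the sworn proof of loss is submitted on 24 April 2011) are 11 June 2011 and 1 July 2011 respectively; done 30 June 2011 — within the window.
Step 4 — must wait 22 days from 30 June 2011 (when the supporting inventory is provided), so not before 22 July 2011; done 2 August 2011 — permitted.
Step 5 — 14 and 35 days from 29 August 2011 (end of the 27-day response period, which began when the property is made available on 2 August 2011) are 12 September 2011 and 3 October 2011 respectively; 10 September 2011 is 2 days too early.

No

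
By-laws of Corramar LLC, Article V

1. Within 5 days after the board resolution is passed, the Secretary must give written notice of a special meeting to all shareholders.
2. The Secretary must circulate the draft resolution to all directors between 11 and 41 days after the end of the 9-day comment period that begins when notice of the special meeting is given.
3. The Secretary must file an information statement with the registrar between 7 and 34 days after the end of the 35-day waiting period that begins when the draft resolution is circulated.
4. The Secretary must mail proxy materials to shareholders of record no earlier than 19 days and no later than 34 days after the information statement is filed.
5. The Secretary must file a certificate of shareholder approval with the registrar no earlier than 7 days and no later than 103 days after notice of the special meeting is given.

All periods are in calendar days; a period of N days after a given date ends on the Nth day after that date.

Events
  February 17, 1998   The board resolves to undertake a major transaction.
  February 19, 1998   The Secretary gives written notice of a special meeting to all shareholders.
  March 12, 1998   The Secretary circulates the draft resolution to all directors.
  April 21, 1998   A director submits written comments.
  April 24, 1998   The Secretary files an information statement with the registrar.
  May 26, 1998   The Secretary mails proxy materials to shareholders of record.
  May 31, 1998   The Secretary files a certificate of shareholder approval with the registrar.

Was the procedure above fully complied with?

Yes

Step 1 — counting 5 days from February 17, 1998 (when the board resolution is passed) gives a deadline of February 22, 1998; February 19, 1998 is within that limit.
Step 2 — 11 and 41 days from February 28, 1998 (end of the 9-day comment period, which began when notice of the special meeting is given on February 19, 1998) are March 11, 1998 and April 10, 1998 respectively; done March 12, 1998, which is between those dates.
Step 3 — 7 and 34 days from April 16, 1998 (end of the 35-day waiting period, which began when the draft resolution is circulated on March 12, 1998) are April 23, 1998 and May 20, 1998 respectively; done April 24, 1998 — within the window.
Step 4 — 19 and 34 days from April 24, 1998 (when the information statement is filed) are May 13, 1998 and May 28, 1998 respectively; done May 26, 1998, which is between those dates.
Step 5 — 7 and 103 days from February 19, 1998 (when notice of the special meeting is given) are February 26, 1998 and June 2, 1998 respectively; May 31, 1998 falls inside that range.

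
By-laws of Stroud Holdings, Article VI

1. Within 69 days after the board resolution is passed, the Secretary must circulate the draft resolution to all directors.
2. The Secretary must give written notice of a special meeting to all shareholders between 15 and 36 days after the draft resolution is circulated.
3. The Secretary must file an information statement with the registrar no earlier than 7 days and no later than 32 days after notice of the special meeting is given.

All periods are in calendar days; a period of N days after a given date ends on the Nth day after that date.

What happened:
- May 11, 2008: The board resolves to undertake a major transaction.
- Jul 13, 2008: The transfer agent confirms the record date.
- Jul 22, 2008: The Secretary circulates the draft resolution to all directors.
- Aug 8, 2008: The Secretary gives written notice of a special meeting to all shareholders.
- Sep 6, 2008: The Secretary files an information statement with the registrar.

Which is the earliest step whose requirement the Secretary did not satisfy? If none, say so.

(1) due by May 11, 2008 + 69 days = Jul 19, 2008; not done until Jul 22, 2008, 3 days after the deadline.

Step 1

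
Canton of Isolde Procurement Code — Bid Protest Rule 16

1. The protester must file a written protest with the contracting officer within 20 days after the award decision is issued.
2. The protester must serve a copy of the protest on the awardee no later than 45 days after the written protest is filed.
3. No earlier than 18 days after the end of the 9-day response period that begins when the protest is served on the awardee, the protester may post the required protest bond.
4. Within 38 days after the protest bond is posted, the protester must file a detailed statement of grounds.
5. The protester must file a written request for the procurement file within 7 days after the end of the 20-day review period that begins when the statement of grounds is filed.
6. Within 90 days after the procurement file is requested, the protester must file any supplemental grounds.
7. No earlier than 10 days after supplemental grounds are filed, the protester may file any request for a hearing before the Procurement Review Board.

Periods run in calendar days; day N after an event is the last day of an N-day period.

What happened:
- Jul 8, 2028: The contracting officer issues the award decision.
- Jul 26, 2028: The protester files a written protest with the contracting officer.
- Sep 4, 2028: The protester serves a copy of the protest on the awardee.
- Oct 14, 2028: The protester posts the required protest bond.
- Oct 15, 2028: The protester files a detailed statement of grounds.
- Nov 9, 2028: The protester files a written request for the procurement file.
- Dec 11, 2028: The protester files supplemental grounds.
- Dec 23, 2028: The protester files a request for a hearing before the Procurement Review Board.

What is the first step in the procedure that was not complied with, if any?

None — every step was satisfied

Step 1: 20 days after Jul 8, 2028 (when the award decision is issued) is Jul 28, 2028; completed Jul 26, 2028, before the deadline.
Step 2: 45 days after Jul 26, 2028 (when the written protest is filed) is Sep 9, 2028; done Sep 4, 2028 — timely.
Step 3: the earliest permitted date is 18 days after Sep 13, 2028 (end of the 9-day response period, which began when the protest is served on the awardee on Sep 4, 2028), i.e. Oct 1, 2028; done Oct 14, 2028, after the minimum wait.
Step 4: 38 days after Oct 14, 2028 (when the protest bond is posted) is Nov 21, 2028; done Oct 15, 2028 — timely.
Step 5: 7 days after Nov 4, 2028 (end of the 20-day review period, which began when the statement of grounds is filed on Oct 15, 2028) is Nov 11, 2028; done Nov 9, 2028 — timely.
Step 6: 90 days after Nov 9, 2028 (when the procurement file is requested) is Feb 7, 2029; done Dec 11, 2028 — timely.
Step 7: the earliest permitted date is 10 days after Dec 11, 2028 (when supplemental grounds are filed), i.e. Dec 21, 2028; done Dec 23, 2028 — permitted.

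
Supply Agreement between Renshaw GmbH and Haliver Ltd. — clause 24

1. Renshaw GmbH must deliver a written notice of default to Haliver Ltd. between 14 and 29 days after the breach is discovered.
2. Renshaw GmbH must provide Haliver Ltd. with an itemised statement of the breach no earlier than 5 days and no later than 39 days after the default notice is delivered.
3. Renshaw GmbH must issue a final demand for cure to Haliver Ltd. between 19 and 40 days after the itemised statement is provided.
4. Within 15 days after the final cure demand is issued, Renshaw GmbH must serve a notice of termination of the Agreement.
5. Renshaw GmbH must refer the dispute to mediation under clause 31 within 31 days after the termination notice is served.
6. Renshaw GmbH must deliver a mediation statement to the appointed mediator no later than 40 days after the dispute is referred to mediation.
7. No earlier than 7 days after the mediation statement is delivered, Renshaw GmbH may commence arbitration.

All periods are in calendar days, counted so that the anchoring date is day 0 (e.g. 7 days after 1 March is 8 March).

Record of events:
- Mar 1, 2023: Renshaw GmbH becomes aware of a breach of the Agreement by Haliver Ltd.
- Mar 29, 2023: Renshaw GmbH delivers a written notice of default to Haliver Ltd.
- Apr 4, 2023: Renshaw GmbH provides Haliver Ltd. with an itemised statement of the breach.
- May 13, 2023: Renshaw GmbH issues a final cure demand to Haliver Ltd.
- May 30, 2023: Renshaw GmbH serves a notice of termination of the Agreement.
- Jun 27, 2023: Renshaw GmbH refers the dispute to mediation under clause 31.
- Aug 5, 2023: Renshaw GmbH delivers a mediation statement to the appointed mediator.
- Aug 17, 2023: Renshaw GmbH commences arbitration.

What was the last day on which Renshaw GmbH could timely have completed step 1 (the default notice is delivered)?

Mar 30, 2023

Step 1 runs from Mar 1, 2023, when the breach is discovered. The window is 14–29 days after Mar 1, 2023; it closes on Mar 30, 2023.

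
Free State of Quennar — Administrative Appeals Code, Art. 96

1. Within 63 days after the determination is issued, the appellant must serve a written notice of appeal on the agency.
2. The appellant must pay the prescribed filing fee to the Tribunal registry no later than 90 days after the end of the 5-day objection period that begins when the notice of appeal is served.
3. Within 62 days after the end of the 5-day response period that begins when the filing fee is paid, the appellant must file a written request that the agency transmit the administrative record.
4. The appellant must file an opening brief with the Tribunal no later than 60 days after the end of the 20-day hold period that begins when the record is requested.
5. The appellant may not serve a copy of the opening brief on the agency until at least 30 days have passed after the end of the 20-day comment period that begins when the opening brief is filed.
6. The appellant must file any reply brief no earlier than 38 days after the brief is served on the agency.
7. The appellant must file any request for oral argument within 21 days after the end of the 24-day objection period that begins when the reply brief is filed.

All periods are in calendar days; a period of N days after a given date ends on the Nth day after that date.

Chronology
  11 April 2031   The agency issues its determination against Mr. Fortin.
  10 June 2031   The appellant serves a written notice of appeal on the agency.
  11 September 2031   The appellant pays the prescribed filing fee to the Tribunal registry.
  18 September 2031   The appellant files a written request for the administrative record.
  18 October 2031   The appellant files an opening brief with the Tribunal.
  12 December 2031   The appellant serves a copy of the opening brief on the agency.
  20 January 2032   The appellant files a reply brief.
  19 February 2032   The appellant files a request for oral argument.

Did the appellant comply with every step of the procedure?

Yes

Step 1 — counting 63 days from 11 April 2031 (when the determination is issued) gives a deadline of 13 June 2031; completed 10 June 2031, before the deadline.
Step 2 — counting 90 days from 15 June 2031 (end of the 5-day objection period, which began when the notice of appeal is served on 10 June 2031) gives a deadline of 13 September 2031; 11 September 2031 is within that limit.
Step 3 — counting 62 days from 16 September 2031 (end of the 5-day response period, which began when the filing fee is paid on 11 September 2031) gives a deadline of 17 November 2031; 18 September 2031 is within that limit.
Step 4 — counting 60 days from 8 October 2031 (end of the 20-day hold period, which began when the record is requested on 18 September 2031) gives a deadline of 7 December 2031; done 18 October 2031 — timely.
Step 5 — must wait 30 days from 7 November 2031 (end of the 20-day comment period, which began when the opening brief is filed on 18 October 2031), so not before 7 December 2031; 12 December 2031 is on or after that date.
Step 6 — must wait 38 days from 12 December 2031 (when the brief is served on the agency), so not before 19 January 2032; done 20 January 2032, after the minimum wait.
Step 7 — counting 21 days from 13 February 2032 (end of the 24-day objection period, which began when the reply brief is filed on 20 January 2032) gives a deadline of 5 March 2032; done 19 February 2032 — timely.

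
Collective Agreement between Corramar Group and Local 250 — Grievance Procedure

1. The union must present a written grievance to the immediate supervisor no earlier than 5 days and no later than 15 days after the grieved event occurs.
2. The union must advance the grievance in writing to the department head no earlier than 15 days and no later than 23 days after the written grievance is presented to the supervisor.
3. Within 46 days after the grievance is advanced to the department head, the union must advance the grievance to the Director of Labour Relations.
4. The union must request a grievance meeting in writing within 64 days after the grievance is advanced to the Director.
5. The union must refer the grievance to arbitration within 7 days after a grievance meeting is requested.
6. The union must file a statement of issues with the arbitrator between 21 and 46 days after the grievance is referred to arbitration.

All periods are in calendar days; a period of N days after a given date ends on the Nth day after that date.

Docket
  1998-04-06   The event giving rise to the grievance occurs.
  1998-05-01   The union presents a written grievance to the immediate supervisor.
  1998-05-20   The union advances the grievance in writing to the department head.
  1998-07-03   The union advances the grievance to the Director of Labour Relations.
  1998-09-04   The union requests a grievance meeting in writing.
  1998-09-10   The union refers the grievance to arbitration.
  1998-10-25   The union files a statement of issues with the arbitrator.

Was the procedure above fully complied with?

(1) the permitted window runs from 1998-04-06 + 5 = 1998-04-11 to 1998-04-06 + 15 = 1998-04-21; done 1998-05-01 — 10 days after the window closed.
No need to go further; step 1 was not satisfied.

No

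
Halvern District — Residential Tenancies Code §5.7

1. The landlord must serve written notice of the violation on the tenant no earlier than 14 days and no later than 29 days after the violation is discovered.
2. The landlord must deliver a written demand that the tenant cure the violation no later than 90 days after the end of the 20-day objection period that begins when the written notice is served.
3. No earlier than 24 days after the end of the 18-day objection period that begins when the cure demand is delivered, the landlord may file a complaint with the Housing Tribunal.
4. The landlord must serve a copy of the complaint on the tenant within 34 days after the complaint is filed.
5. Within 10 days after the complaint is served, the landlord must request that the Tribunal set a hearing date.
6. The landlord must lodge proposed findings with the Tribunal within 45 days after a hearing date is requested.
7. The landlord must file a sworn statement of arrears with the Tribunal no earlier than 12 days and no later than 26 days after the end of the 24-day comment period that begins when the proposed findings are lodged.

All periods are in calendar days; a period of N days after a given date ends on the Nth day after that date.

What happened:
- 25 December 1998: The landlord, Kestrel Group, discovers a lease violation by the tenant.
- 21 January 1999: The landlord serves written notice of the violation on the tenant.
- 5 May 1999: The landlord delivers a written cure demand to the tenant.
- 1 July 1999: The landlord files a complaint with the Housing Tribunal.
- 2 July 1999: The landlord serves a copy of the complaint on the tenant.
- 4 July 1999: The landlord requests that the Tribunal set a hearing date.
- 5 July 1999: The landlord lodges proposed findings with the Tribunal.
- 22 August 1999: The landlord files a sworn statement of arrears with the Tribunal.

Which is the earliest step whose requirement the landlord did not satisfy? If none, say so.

None — every step was satisfied

Step 1 — 14 and 29 days from 25 December 1998 (when the violation is discovered) are 8 January 1999 and 23 January 1999 respectively; done 21 January 1999 — within the window.
Step 2 — counting 90 days from 10 February 1999 (end of the 20-day objection period, which began when the written notice is served on 21 January 1999) gives a deadline of 11 May 1999; done 5 May 1999 — timely.
Step 3 — must wait 24 days from 23 May 1999 (end of the 18-day objection period, which began when the cure demand is delivered on 5 May 1999), so not before 16 June 1999; done 1 July 1999, after the minimum wait.
Step 4 — counting 34 days from 1 July 1999 (when the complaint is filed) gives a deadline of 4 August 1999; done 2 July 1999 — timely.
Step 5 — counting 10 days from 2 July 1999 (when the complaint is served) gives a deadline of 12 July 1999; 4 July 1999 is within that limit.
Step 6 — counting 45 days from 4 July 1999 (when a hearing date is requested) gives a deadline of 18 August 1999; 5 July 1999 is within that limit.
Step 7 — 12 and 26 days from 29 July 1999 (end of the 24-day comment period, which began when the proposed findings are lodged on 5 July 1999) are 10 August 1999 and 24 August 1999 respectively; done 22 August 1999 — within the window.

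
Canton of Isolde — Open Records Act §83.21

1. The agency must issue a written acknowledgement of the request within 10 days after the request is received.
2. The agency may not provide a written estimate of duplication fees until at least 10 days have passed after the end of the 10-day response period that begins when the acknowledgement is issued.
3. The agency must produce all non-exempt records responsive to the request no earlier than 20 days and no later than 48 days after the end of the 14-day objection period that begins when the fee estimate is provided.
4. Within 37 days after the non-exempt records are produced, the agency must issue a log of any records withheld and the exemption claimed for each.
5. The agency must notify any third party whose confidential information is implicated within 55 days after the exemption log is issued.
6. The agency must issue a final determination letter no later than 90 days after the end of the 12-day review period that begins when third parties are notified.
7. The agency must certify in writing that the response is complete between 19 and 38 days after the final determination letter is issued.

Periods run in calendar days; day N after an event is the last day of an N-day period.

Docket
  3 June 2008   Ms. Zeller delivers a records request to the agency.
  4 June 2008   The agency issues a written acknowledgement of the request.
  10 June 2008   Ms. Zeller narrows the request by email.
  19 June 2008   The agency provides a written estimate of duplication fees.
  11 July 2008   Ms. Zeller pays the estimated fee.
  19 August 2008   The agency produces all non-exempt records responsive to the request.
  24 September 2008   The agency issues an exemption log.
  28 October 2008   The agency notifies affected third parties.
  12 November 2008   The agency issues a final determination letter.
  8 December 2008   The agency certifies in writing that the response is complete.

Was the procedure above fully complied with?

Step 1: 10 days after 3 June 2008 (when the request is received) is 13 June 2008; 4 June 2008 is within that limit.
Step 2: the earliest permitted date is 10 days after 14 June 2008 (end of the 10-day response period, which began when the acknowledgement is issued on 4 June 2008), i.e. 24 June 2008; done 19 June 2008 — 5 days too early.

No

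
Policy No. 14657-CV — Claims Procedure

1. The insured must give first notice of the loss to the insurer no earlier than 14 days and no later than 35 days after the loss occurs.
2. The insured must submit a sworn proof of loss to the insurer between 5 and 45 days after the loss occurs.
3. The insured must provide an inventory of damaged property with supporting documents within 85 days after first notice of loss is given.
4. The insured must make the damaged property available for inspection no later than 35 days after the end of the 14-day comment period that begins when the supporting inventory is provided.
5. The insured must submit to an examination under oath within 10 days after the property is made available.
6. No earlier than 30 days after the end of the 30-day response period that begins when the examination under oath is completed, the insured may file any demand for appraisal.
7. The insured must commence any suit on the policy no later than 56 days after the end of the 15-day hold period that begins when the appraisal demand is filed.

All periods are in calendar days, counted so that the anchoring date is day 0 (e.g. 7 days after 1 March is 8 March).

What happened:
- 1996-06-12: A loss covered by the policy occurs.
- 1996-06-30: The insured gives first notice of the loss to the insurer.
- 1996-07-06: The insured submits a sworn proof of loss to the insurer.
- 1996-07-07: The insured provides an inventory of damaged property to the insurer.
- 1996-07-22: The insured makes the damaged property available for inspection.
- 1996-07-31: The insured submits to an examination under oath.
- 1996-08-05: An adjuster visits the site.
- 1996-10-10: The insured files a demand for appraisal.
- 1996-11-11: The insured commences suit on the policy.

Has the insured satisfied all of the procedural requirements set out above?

Step 1: the window is 14–35 days after 1996-06-12 (when the loss occurs), so 1996-06-26 through 1996-07-17; done 1996-06-30, which is between those dates.
Step 2: the window is 5–45 days after 1996-06-12 (when the loss occurs), so 1996-06-17 through 1996-07-27; 1996-07-06 falls inside that range.
Step 3: 85 days after 1996-06-30 (when first notice of loss is given) is 1996-09-23; done 1996-07-07 — timely.
Step 4: 35 days after 1996-07-21 (end of the 14-day comment period, which began when the supporting inventory is provided on 1996-07-07) is 1996-08-25; 1996-07-22 is within that limit.
Step 5: 10 days after 1996-07-22 (when the property is made available) is 1996-08-01; completed 1996-07-31, before the deadline.
Step 6: the earliest permitted date is 30 days after 1996-08-30 (end of the 30-day response period, which began when the examination under oath is completed on 1996-07-31), i.e. 1996-09-29; 1996-10-10 is on or after that date.
Step 7: 56 days after 1996-10-25 (end of the 15-day hold period, which began when the appraisal demand is filed on 1996-10-10) is 1996-12-20; completed 1996-11-11, before the deadline.

Yes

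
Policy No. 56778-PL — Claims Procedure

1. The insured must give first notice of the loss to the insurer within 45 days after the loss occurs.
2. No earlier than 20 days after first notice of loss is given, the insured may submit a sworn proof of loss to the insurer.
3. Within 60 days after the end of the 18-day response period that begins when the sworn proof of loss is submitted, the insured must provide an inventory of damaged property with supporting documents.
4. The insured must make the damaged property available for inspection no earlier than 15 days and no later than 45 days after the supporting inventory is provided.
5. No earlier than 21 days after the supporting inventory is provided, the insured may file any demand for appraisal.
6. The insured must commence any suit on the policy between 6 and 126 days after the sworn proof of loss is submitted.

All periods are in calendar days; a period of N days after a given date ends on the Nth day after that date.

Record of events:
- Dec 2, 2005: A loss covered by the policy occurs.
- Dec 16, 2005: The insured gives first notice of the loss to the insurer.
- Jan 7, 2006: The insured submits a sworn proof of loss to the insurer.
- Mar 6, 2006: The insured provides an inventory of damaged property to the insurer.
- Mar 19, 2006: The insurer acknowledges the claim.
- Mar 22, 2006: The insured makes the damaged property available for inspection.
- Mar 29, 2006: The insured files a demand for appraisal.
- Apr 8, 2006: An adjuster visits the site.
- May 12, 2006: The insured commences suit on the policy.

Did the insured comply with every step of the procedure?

Yes

Step 1: 45 days after Dec 2, 2005 (when the loss occurs) is Jan 16, 2006; done Dec 16, 2005 — timely.
Step 2: the earliest permitted date is 20 days after Dec 16, 2005 (when first notice of loss is given), i.e. Jan 5, 2006; done Jan 7, 2006, after the minimum wait.
Step 3: 60 days after Jan 25, 2006 (end of the 18-day response period, which began when the sworn proof of loss is submitted on Jan 7, 2006) is Mar 26, 2006; done Mar 6, 2006 — timely.
Step 4: the window is 15–45 days after Mar 6, 2006 (when the supporting inventory is provided), so Mar 21, 2006 through Apr 20, 2006; Mar 22, 2006 falls inside that range.
Step 5: the earliest permitted date is 21 days after Mar 6, 2006 (when the supporting inventory is provided), i.e. Mar 27, 2006; done Mar 29, 2006 — permitted.
Step 6: the window is 6–126 days after Jan 7, 2006 (when the sworn proof of loss is submitted), so Jan 13, 2006 through May 13, 2006; May 12, 2006 falls inside that range.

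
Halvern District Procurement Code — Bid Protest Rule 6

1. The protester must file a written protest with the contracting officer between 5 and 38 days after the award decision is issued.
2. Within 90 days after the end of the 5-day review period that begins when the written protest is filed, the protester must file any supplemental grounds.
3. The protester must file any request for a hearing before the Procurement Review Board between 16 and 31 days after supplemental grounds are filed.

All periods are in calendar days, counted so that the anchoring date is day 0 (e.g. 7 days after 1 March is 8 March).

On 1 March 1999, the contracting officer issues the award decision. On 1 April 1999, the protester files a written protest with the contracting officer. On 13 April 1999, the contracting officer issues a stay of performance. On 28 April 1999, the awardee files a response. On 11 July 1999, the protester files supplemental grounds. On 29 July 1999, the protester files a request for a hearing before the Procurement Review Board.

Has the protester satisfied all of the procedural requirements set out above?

No

(1) the permitted window runs from 1 March 1999 + 5 = 6 March 1999 to 1 March 1999 + 38 = 8 April 1999; done 1 April 1999, which is between those dates.
(2) due by 6 April 1999 + 90 days = 5 July 1999; done 11 July 1999 — 6 days late.
Later steps need not be reached.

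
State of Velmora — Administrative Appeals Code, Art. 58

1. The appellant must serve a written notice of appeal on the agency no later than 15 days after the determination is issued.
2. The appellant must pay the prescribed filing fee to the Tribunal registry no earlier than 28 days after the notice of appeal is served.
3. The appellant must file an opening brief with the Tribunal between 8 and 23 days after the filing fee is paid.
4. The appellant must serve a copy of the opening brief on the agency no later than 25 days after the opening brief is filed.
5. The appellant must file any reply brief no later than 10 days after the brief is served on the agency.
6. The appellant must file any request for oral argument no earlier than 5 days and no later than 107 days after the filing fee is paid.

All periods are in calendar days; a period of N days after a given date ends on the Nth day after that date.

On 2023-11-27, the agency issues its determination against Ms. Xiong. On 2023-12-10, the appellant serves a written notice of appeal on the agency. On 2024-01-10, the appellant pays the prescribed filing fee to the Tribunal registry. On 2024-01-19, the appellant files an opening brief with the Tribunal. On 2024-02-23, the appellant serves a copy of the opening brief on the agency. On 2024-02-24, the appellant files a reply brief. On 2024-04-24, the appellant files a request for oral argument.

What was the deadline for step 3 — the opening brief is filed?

2024-02-02

Step 3 runs from 2024-01-10, when the filing fee is paid. The window is 8–23 days after 2024-01-10; it closes on 2024-02-02.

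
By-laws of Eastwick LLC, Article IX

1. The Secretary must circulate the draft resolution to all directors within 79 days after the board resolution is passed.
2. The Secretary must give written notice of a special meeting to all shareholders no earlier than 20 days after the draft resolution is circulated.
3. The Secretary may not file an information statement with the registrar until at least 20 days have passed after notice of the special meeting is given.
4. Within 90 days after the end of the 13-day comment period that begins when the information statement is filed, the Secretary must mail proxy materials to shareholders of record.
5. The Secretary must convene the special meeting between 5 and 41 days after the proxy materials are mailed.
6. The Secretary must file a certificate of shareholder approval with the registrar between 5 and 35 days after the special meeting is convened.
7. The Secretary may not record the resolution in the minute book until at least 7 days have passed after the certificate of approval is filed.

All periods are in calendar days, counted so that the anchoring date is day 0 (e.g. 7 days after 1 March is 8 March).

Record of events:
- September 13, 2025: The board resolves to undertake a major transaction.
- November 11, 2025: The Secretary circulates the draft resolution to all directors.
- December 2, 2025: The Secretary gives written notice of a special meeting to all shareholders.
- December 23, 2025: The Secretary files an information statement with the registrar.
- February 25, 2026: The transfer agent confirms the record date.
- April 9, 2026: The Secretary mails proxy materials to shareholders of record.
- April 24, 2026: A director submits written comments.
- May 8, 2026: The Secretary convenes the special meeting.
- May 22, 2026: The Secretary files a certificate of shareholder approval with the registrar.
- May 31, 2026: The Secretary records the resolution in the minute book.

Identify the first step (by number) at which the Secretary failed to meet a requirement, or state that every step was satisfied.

Step 4

(1) due by September 13, 2025 + 79 days = December 1, 2025; completed November 11, 2025, before the deadline.
(2) permitted from November 11, 2025 + 20 days = December 1, 2025 onward; done December 2, 2025, after the minimum wait.
(3) permitted from December 2, 2025 + 20 days = December 22, 2025 onward; done December 23, 2025, after the minimum wait.
(4) due by January 5, 2026 + 90 days = April 5, 2026; done April 9, 2026 — 4 days late.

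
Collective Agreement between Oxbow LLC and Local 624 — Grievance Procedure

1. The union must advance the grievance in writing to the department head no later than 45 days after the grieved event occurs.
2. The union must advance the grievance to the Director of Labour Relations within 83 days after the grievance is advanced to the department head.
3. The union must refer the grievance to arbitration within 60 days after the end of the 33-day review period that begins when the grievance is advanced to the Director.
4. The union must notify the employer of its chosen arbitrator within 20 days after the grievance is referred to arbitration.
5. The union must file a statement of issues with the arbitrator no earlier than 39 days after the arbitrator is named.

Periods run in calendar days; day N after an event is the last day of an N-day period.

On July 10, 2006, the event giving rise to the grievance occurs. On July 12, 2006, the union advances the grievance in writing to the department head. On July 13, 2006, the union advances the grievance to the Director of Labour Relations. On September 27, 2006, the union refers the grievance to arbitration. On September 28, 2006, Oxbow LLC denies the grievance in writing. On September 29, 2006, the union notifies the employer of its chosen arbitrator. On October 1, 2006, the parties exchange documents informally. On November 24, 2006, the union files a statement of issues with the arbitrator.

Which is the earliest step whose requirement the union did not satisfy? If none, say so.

None — every step was satisfied

(1) due by July 10, 2006 + 45 days = August 24, 2006; July 12, 2006 is within that limit.
(2) due by July 12, 2006 + 83 days = October 3, 2006; done July 13, 2006 — timely.
(3) due by August 15, 2006 + 60 days = October 14, 2006; completed September 27, 2006, before the deadline.
(4) due by September 27, 2006 + 20 days = October 17, 2006; done September 29, 2006 — timely.
(5) permitted from September 29, 2006 + 39 days = November 7, 2006 onward; November 24, 2006 is on or after that date.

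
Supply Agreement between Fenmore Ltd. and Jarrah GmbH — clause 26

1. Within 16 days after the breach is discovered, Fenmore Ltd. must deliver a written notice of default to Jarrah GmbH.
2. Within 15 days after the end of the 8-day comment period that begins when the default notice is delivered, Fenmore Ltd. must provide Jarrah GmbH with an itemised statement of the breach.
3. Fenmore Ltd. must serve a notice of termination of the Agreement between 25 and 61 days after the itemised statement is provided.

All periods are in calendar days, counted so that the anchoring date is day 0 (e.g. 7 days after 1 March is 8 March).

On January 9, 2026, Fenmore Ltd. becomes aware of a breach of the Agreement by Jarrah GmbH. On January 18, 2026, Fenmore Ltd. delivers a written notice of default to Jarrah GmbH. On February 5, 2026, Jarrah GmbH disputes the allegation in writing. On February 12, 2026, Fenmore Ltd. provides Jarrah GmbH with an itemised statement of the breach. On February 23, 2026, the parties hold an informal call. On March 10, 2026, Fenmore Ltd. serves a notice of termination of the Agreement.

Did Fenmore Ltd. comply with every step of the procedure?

Step 1: 16 days after January 9, 2026 (when the breach is discovered) is January 25, 2026; completed January 18, 2026, before the deadline.
Step 2: 15 days after January 26, 2026 (end of the 8-day comment period, which began when the default notice is delivered on January 18, 2026) is February 10, 2026; done February 12, 2026 — 2 days late.

No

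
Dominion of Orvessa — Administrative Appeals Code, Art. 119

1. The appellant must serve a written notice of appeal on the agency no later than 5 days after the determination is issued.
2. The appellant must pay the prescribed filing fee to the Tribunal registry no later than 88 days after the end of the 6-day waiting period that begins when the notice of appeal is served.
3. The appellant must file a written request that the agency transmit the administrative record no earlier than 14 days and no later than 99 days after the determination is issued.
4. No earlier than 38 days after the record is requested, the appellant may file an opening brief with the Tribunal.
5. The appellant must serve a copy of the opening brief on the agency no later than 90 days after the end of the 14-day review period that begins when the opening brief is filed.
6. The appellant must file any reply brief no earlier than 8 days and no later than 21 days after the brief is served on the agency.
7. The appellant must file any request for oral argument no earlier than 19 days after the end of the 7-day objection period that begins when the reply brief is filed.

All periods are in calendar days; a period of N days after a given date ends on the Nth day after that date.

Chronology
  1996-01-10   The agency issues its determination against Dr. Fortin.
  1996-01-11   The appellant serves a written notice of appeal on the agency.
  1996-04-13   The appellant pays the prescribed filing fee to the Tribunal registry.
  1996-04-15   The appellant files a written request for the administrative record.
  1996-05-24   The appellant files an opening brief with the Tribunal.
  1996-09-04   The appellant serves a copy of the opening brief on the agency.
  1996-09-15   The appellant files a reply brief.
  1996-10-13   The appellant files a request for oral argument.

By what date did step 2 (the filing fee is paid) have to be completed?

1996-04-14

The notice of appeal is served on 1996-01-11; the 6-day waiting period therefore ends 1996-01-17, and step 2 runs from that date. 88 days after 1996-01-17 is 1996-04-14.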